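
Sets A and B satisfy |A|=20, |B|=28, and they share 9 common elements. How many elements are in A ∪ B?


|A ∪ B| = |A| + |B| - |A ∩ B|
= 20 + 28 - 9
= 39

|A ∪ B| = 39


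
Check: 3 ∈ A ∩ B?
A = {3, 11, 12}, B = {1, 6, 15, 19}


A = {3, 11, 12}, B = {1, 6, 15, 19}
A ∩ B = elements in both A and B
A ∩ B = ∅
Checking if 3 ∈ A ∩ B
3 is not in A ∩ B → False

3 ∉ A ∩ B


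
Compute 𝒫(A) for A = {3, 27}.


|A| = 2, so |P(A)| = 2^2 = 4
Enumerate subsets by cardinality (0 to 2):
∅, {3}, {27}, {3, 27}

P(A) has 4 subsets: ∅, {3}, {27}, {3, 27}


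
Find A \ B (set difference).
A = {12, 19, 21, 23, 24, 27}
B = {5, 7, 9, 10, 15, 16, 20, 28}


A \ B = elements in A but not in B
A = {12, 19, 21, 23, 24, 27}
B = {5, 7, 9, 10, 15, 16, 20, 28}
Remove from A any elements in B
A \ B = {12, 19, 21, 23, 24, 27}

A \ B = {12, 19, 21, 23, 24, 27}


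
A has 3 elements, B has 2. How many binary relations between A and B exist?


A relation from A to B is any subset of A × B.
|A × B| = 3 × 2 = 6
# relations = 2^|A × B| = 2^6 = 64

Number of relations = 64


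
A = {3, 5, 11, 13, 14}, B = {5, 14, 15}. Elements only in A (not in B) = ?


A = {3, 5, 11, 13, 14}
B = {5, 14, 15}
Region: only in A (not in B)
Elements: {3, 11, 13}

Elements only in A (not in B): {3, 11, 13}


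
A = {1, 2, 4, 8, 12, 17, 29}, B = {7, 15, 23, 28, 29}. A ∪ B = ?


A ∪ B = all elements in A or B (or both)
A = {1, 2, 4, 8, 12, 17, 29}
B = {7, 15, 23, 28, 29}
A ∪ B = {1, 2, 4, 7, 8, 12, 15, 17, 23, 28, 29}

A ∪ B = {1, 2, 4, 7, 8, 12, 15, 17, 23, 28, 29}


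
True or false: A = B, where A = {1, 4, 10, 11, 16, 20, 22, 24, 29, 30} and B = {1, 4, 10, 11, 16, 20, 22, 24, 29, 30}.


Two sets are equal iff they have exactly the same elements.
A = {1, 4, 10, 11, 16, 20, 22, 24, 29, 30}
B = {1, 4, 10, 11, 16, 20, 22, 24, 29, 30}
Same elements → A = B

Yes, A = B


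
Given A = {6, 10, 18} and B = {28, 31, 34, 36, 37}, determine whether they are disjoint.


Disjoint means A ∩ B = ∅.
A ∩ B = ∅
A ∩ B = ∅, so A and B are disjoint.

Yes, A and B are disjoint


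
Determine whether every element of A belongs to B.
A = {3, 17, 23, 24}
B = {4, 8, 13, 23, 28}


A ⊆ B means every element of A is in B.
Elements in A not in B: {3, 17, 24}
So A ⊄ B.

No, A ⊄ B


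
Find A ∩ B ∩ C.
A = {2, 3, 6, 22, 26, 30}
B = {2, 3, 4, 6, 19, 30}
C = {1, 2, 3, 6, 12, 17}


A ∩ B = {2, 3, 6, 30}
(A ∩ B) ∩ C = {2, 3, 6}

A ∩ B ∩ C = {2, 3, 6}


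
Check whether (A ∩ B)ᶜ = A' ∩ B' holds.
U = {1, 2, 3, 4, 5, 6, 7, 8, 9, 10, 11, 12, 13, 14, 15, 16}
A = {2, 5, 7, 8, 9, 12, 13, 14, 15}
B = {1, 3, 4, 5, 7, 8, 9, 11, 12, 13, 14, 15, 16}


LHS: A ∩ B = {5, 7, 8, 9, 12, 13, 14, 15}
(A ∩ B)' = U \ (A ∩ B) = {1, 2, 3, 4, 6, 10, 11, 16}
A' = {1, 3, 4, 6, 10, 11, 16}, B' = {2, 6, 10}
Claimed RHS: A' ∩ B' = {6, 10}
Identity is INVALID: LHS = {1, 2, 3, 4, 6, 10, 11, 16} but the RHS claimed here equals {6, 10}. The correct form is (A ∩ B)' = A' ∪ B'.

Identity is invalid: (A ∩ B)' = {1, 2, 3, 4, 6, 10, 11, 16} but A' ∩ B' = {6, 10}. The correct De Morgan law is (A ∩ B)' = A' ∪ B'.


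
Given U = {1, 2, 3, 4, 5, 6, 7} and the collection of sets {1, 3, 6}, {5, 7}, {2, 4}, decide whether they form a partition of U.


A partition requires: (1) non-empty parts, (2) pairwise disjoint, (3) union = U
Parts: {1, 3, 6}, {5, 7}, {2, 4}
Union of parts: {1, 2, 3, 4, 5, 6, 7}
U = {1, 2, 3, 4, 5, 6, 7}
All non-empty? True
Pairwise disjoint? True
Covers U? True

Yes, valid partition


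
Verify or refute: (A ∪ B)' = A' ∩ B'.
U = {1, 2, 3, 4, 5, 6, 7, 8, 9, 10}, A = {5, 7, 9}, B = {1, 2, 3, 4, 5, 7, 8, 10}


LHS: A ∪ B = {1, 2, 3, 4, 5, 7, 8, 9, 10}
(A ∪ B)' = U \ (A ∪ B) = {6}
A' = {1, 2, 3, 4, 6, 8, 10}, B' = {6, 9}
Claimed RHS: A' ∩ B' = {6}
Identity is VALID: LHS = RHS = {6} ✓

Identity is valid. (A ∪ B)' = A' ∩ B' = {6}


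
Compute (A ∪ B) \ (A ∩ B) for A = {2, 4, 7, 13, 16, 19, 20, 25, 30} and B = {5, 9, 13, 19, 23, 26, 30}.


A △ B = (A \ B) ∪ (B \ A) = elements in exactly one of A or B
A \ B = {2, 4, 7, 16, 20, 25}
B \ A = {5, 9, 23, 26}
A △ B = {2, 4, 5, 7, 9, 16, 20, 23, 25, 26}

A △ B = {2, 4, 5, 7, 9, 16, 20, 23, 25, 26}


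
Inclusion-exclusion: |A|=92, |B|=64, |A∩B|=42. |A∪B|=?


|A ∪ B| = |A| + |B| - |A ∩ B|
= 92 + 64 - 42
= 114

|A ∪ B| = 114


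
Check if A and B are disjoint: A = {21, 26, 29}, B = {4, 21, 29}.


Disjoint means A ∩ B = ∅.
A ∩ B = {21, 29}
A ∩ B ≠ ∅, so A and B are NOT disjoint.

No, A and B are not disjoint (A ∩ B = {21, 29})


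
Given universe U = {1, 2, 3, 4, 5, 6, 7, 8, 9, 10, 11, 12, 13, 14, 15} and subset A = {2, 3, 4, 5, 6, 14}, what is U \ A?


Aᶜ = U \ A = elements in U but not in A
U = {1, 2, 3, 4, 5, 6, 7, 8, 9, 10, 11, 12, 13, 14, 15}
A = {2, 3, 4, 5, 6, 14}
Aᶜ = {1, 7, 8, 9, 10, 11, 12, 13, 15}

Aᶜ = {1, 7, 8, 9, 10, 11, 12, 13, 15}


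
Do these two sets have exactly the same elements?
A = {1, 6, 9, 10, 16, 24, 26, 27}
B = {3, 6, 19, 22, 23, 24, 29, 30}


Two sets are equal iff they have exactly the same elements.
A = {1, 6, 9, 10, 16, 24, 26, 27}
B = {3, 6, 19, 22, 23, 24, 29, 30}
Differences: {1, 3, 9, 10, 16, 19, 22, 23, 26, 27, 29, 30}
A ≠ B

No, A ≠ B


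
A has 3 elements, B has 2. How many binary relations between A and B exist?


A relation from A to B is any subset of A × B.
|A × B| = 3 × 2 = 6
# relations = 2^|A × B| = 2^6 = 64

Number of relations = 64


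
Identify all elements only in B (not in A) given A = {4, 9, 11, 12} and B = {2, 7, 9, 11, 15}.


A = {4, 9, 11, 12}
B = {2, 7, 9, 11, 15}
Region: only in B (not in A)
Elements: {2, 7, 15}

Elements only in B (not in A): {2, 7, 15}


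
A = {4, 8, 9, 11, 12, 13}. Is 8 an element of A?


A = {4, 8, 9, 11, 12, 13}
Checking if 8 is in A
8 is in A → True

8 ∈ A


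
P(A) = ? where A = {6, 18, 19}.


|A| = 3, so |P(A)| = 2^3 = 8
Enumerate subsets by cardinality (0 to 3):
∅, {6}, {18}, {19}, {6, 18}, {6, 19}, {18, 19}, {6, 18, 19}

P(A) has 8 subsets: ∅, {6}, {18}, {19}, {6, 18}, {6, 19}, {18, 19}, {6, 18, 19}


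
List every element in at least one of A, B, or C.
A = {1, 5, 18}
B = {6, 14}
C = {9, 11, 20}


A ∪ B = {1, 5, 6, 14, 18}
(A ∪ B) ∪ C = {1, 5, 6, 9, 11, 14, 18, 20}

A ∪ B ∪ C = {1, 5, 6, 9, 11, 14, 18, 20}


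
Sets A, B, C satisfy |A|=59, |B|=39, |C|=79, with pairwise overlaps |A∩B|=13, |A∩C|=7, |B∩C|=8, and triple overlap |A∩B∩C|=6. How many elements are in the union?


|A∪B∪C| = |A|+|B|+|C| - |A∩B|-|A∩C|-|B∩C| + |A∩B∩C|
= 59+39+79 - 13-7-8 + 6
= 177 - 28 + 6
= 155

|A ∪ B ∪ C| = 155


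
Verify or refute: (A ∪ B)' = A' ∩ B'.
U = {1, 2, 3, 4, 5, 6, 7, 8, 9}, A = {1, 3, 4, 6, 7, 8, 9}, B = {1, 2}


LHS: A ∪ B = {1, 2, 3, 4, 6, 7, 8, 9}
(A ∪ B)' = U \ (A ∪ B) = {5}
A' = {2, 5}, B' = {3, 4, 5, 6, 7, 8, 9}
Claimed RHS: A' ∩ B' = {5}
Identity is VALID: LHS = RHS = {5} ✓

Identity is valid. (A ∪ B)' = A' ∩ B' = {5}


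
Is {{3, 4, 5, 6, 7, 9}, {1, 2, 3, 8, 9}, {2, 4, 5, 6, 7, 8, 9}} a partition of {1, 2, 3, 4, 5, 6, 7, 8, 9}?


A partition requires: (1) non-empty parts, (2) pairwise disjoint, (3) union = U
Parts: {3, 4, 5, 6, 7, 9}, {1, 2, 3, 8, 9}, {2, 4, 5, 6, 7, 8, 9}
Union of parts: {1, 2, 3, 4, 5, 6, 7, 8, 9}
U = {1, 2, 3, 4, 5, 6, 7, 8, 9}
All non-empty? True
Pairwise disjoint? False
Covers U? True

No, not a valid partition


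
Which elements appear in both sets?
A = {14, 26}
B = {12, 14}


A ∩ B = elements in both A and B
A = {14, 26}
B = {12, 14}
A ∩ B = {14}

A ∩ B = {14}


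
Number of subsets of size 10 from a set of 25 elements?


C(n,k) = n! / (k!(n-k)!)
C(25,10) = 25! / (10!15!)
= 3268760

C(25,10) = 3268760


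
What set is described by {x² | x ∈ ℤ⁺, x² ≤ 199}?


Checking each candidate:
Condition: positive perfect squares ≤ 199
Result = {1, 4, 9, 16, 25, 36, 49, 64, 81, 100, 121, 144, 169, 196}

{1, 4, 9, 16, 25, 36, 49, 64, 81, 100, 121, 144, 169, 196}


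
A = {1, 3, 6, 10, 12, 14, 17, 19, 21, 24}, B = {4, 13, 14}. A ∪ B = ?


A ∪ B = all elements in A or B (or both)
A = {1, 3, 6, 10, 12, 14, 17, 19, 21, 24}
B = {4, 13, 14}
A ∪ B = {1, 3, 4, 6, 10, 12, 13, 14, 17, 19, 21, 24}

A ∪ B = {1, 3, 4, 6, 10, 12, 13, 14, 17, 19, 21, 24}


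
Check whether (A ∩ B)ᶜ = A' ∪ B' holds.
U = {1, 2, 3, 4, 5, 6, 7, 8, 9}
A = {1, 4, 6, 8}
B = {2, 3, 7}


LHS: A ∩ B = ∅
(A ∩ B)' = U \ (A ∩ B) = {1, 2, 3, 4, 5, 6, 7, 8, 9}
A' = {2, 3, 5, 7, 9}, B' = {1, 4, 5, 6, 8, 9}
Claimed RHS: A' ∪ B' = {1, 2, 3, 4, 5, 6, 7, 8, 9}
Identity is VALID: LHS = RHS = {1, 2, 3, 4, 5, 6, 7, 8, 9} ✓

Identity is valid. (A ∩ B)' = A' ∪ B' = {1, 2, 3, 4, 5, 6, 7, 8, 9}


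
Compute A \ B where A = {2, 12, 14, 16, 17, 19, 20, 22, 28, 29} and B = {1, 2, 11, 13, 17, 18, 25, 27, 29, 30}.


A \ B = elements in A but not in B
A = {2, 12, 14, 16, 17, 19, 20, 22, 28, 29}
B = {1, 2, 11, 13, 17, 18, 25, 27, 29, 30}
Remove from A any elements in B
A \ B = {12, 14, 16, 19, 20, 22, 28}

A \ B = {12, 14, 16, 19, 20, 22, 28}


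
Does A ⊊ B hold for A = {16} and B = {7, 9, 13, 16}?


A ⊂ B requires: A ⊆ B AND A ≠ B.
A ⊆ B? Yes
A = B? No
A ⊂ B: Yes (A is a proper subset of B)

Yes, A ⊂ B


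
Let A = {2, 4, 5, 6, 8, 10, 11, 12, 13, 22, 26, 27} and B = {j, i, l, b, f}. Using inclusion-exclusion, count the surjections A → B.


n = |A| = 12, k = |B| = 5. Surjections via inclusion-exclusion:
S(n,k) = Σ(-1)^i × C(k,i) × (k-i)^n, i=0 to k
i=0: (-1)^0×C(5,0)×5^12 = 244140625
i=1: (-1)^1×C(5,1)×4^12 = -83886080
i=2: (-1)^2×C(5,2)×3^12 = 5314410
i=3: (-1)^3×C(5,3)×2^12 = -40960
i=4: (-1)^4×C(5,4)×1^12 = 5
i=5: (-1)^5×C(5,5)×0^12 = 0
Total = 165528000

Number of surjections = 165528000


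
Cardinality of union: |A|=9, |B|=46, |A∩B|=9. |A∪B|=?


|A ∪ B| = |A| + |B| - |A ∩ B|
= 9 + 46 - 9
= 46

|A ∪ B| = 46


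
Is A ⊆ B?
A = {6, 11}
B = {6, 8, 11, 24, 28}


A ⊆ B means every element of A is in B.
All elements of A are in B.
So A ⊆ B.

Yes, A ⊆ B


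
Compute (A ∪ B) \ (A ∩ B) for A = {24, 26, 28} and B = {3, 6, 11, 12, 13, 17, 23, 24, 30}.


A △ B = (A \ B) ∪ (B \ A) = elements in exactly one of A or B
A \ B = {26, 28}
B \ A = {3, 6, 11, 12, 13, 17, 23, 30}
A △ B = {3, 6, 11, 12, 13, 17, 23, 26, 28, 30}

A △ B = {3, 6, 11, 12, 13, 17, 23, 26, 28, 30}


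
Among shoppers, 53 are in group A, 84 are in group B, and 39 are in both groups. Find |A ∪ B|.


|A ∪ B| = |A| + |B| - |A ∩ B|
= 53 + 84 - 39
= 98

|A ∪ B| = 98


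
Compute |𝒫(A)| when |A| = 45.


Number of subsets = 2^n
= 2^45
= 35184372088832

|P(A)| = 35184372088832


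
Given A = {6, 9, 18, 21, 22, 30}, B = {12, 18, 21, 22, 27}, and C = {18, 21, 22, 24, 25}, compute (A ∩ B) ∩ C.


A ∩ B = {18, 21, 22}
(A ∩ B) ∩ C = {18, 21, 22}

A ∩ B ∩ C = {18, 21, 22}


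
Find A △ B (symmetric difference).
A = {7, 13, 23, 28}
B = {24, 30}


A △ B = (A \ B) ∪ (B \ A) = elements in exactly one of A or B
A \ B = {7, 13, 23, 28}
B \ A = {24, 30}
A △ B = {7, 13, 23, 24, 28, 30}

A △ B = {7, 13, 23, 24, 28, 30}


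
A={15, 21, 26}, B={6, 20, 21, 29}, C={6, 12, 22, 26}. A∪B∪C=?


A ∪ B = {6, 15, 20, 21, 26, 29}
(A ∪ B) ∪ C = {6, 12, 15, 20, 21, 22, 26, 29}

A ∪ B ∪ C = {6, 12, 15, 20, 21, 22, 26, 29}


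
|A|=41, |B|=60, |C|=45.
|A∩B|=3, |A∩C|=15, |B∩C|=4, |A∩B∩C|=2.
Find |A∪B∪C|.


|A∪B∪C| = |A|+|B|+|C| - |A∩B|-|A∩C|-|B∩C| + |A∩B∩C|
= 41+60+45 - 3-15-4 + 2
= 146 - 22 + 2
= 126

|A ∪ B ∪ C| = 126


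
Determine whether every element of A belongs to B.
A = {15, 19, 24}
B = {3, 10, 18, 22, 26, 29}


A ⊆ B means every element of A is in B.
Elements in A not in B: {15, 19, 24}
So A ⊄ B.

No, A ⊄ B


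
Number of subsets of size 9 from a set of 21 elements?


C(n,k) = n! / (k!(n-k)!)
C(21,9) = 21! / (9!12!)
= 293930

C(21,9) = 293930


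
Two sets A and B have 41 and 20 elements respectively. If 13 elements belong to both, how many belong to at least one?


|A ∪ B| = |A| + |B| - |A ∩ B|
= 41 + 20 - 13
= 48

|A ∪ B| = 48


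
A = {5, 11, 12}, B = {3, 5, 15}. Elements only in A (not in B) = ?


A = {5, 11, 12}
B = {3, 5, 15}
Region: only in A (not in B)
Elements: {11, 12}

Elements only in A (not in B): {11, 12}


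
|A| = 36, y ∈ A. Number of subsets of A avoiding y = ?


Subsets of A avoiding y are subsets of A \ {y}, which has 35 elements.
Count = 2^(n-1) = 2^35
= 34359738368

Number of subsets avoiding y = 34359738368


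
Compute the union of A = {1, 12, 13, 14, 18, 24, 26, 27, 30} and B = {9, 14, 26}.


A ∪ B = all elements in A or B (or both)
A = {1, 12, 13, 14, 18, 24, 26, 27, 30}
B = {9, 14, 26}
A ∪ B = {1, 9, 12, 13, 14, 18, 24, 26, 27, 30}

A ∪ B = {1, 9, 12, 13, 14, 18, 24, 26, 27, 30}


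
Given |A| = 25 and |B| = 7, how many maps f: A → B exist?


Each of |A| = 25 inputs maps to any of |B| = 7 outputs.
# functions = |B|^|A| = 7^25
= 1341068619663964900807

Number of functions = 1341068619663964900807


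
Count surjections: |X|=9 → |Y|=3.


n = |X| = 9, k = |Y| = 3. Surjections via inclusion-exclusion:
S(n,k) = Σ(-1)^i × C(k,i) × (k-i)^n, i=0 to k
i=0: (-1)^0×C(3,0)×3^9 = 19683
i=1: (-1)^1×C(3,1)×2^9 = -1536
i=2: (-1)^2×C(3,2)×1^9 = 3
i=3: (-1)^3×C(3,3)×0^9 = 0
Total = 18150

Number of surjections = 18150


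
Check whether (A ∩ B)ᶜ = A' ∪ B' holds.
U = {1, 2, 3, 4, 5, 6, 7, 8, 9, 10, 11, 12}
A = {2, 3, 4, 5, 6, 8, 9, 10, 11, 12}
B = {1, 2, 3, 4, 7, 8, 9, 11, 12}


LHS: A ∩ B = {2, 3, 4, 8, 9, 11, 12}
(A ∩ B)' = U \ (A ∩ B) = {1, 5, 6, 7, 10}
A' = {1, 7}, B' = {5, 6, 10}
Claimed RHS: A' ∪ B' = {1, 5, 6, 7, 10}
Identity is VALID: LHS = RHS = {1, 5, 6, 7, 10} ✓

Identity is valid. (A ∩ B)' = A' ∪ B' = {1, 5, 6, 7, 10}


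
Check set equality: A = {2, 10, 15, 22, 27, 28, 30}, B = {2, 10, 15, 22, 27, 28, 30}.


Two sets are equal iff they have exactly the same elements.
A = {2, 10, 15, 22, 27, 28, 30}
B = {2, 10, 15, 22, 27, 28, 30}
Same elements → A = B

Yes, A = B


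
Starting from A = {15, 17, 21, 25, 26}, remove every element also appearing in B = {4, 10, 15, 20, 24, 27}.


A \ B = elements in A but not in B
A = {15, 17, 21, 25, 26}
B = {4, 10, 15, 20, 24, 27}
Remove from A any elements in B
A \ B = {17, 21, 25, 26}

A \ B = {17, 21, 25, 26}


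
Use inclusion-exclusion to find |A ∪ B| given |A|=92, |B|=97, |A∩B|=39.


|A ∪ B| = |A| + |B| - |A ∩ B|
= 92 + 97 - 39
= 150

|A ∪ B| = 150


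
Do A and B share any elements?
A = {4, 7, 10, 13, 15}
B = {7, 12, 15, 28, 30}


Disjoint means A ∩ B = ∅.
A ∩ B = {7, 15}
A ∩ B ≠ ∅, so A and B are NOT disjoint.

Yes — A and B share the element(s) of A ∩ B = {7, 15}, so they are not disjoint


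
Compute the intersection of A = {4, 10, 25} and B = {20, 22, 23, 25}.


A ∩ B = elements in both A and B
A = {4, 10, 25}
B = {20, 22, 23, 25}
A ∩ B = {25}

A ∩ B = {25}


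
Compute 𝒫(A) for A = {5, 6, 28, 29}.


|A| = 4, so |P(A)| = 2^4 = 16
Enumerate subsets by cardinality (0 to 4):
∅, {5}, {6}, {28}, {29}, {5, 6}, {5, 28}, {5, 29}, {6, 28}, {6, 29}, {28, 29}, {5, 6, 28}, {5, 6, 29}, {5, 28, 29}, {6, 28, 29}, {5, 6, 28, 29}

P(A) has 16 subsets: ∅, {5}, {6}, {28}, {29}, {5, 6}, {5, 28}, {5, 29}, {6, 28}, {6, 29}, {28, 29}, {5, 6, 28}, {5, 6, 29}, {5, 28, 29}, {6, 28, 29}, {5, 6, 28, 29}


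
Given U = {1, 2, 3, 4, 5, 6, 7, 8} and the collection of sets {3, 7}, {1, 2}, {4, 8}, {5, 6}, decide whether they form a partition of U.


A partition requires: (1) non-empty parts, (2) pairwise disjoint, (3) union = U
Parts: {3, 7}, {1, 2}, {4, 8}, {5, 6}
Union of parts: {1, 2, 3, 4, 5, 6, 7, 8}
U = {1, 2, 3, 4, 5, 6, 7, 8}
All non-empty? True
Pairwise disjoint? True
Covers U? True

Yes, valid partition


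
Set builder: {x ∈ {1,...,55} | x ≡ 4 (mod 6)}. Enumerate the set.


Checking each candidate:
Condition: x in {1,...,55} with x ≡ 4 (mod 6)
Result = {4, 10, 16, 22, 28, 34, 40, 46, 52}

{4, 10, 16, 22, 28, 34, 40, 46, 52}


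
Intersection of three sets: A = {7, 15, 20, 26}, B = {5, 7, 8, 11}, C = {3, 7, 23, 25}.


A ∩ B = {7}
(A ∩ B) ∩ C = {7}

A ∩ B ∩ C = {7}


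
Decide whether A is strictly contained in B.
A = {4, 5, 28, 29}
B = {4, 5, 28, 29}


A ⊂ B requires: A ⊆ B AND A ≠ B.
A ⊆ B? Yes
A = B? Yes
A = B, so A is not a PROPER subset.

No, A is not a proper subset of B


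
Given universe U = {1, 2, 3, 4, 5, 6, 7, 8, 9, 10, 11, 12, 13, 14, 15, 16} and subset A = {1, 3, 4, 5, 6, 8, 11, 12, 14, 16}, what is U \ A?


Aᶜ = U \ A = elements in U but not in A
U = {1, 2, 3, 4, 5, 6, 7, 8, 9, 10, 11, 12, 13, 14, 15, 16}
A = {1, 3, 4, 5, 6, 8, 11, 12, 14, 16}
Aᶜ = {2, 7, 9, 10, 13, 15}

Aᶜ = {2, 7, 9, 10, 13, 15}


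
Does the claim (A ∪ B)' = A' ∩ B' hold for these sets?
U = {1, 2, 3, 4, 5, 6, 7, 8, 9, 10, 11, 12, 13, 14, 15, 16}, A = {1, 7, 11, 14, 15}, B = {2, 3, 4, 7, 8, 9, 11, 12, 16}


LHS: A ∪ B = {1, 2, 3, 4, 7, 8, 9, 11, 12, 14, 15, 16}
(A ∪ B)' = U \ (A ∪ B) = {5, 6, 10, 13}
A' = {2, 3, 4, 5, 6, 8, 9, 10, 12, 13, 16}, B' = {1, 5, 6, 10, 13, 14, 15}
Claimed RHS: A' ∩ B' = {5, 6, 10, 13}
Identity is VALID: LHS = RHS = {5, 6, 10, 13} ✓

Identity is valid. (A ∪ B)' = A' ∩ B' = {5, 6, 10, 13}


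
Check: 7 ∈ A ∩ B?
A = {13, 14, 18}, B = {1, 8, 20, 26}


A = {13, 14, 18}, B = {1, 8, 20, 26}
A ∩ B = elements in both A and B
A ∩ B = ∅
Checking if 7 ∈ A ∩ B
7 is not in A ∩ B → False

7 ∉ A ∩ B


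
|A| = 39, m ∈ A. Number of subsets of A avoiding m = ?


Subsets of A avoiding m are subsets of A \ {m}, which has 38 elements.
Count = 2^(n-1) = 2^38
= 274877906944

Number of subsets avoiding m = 274877906944


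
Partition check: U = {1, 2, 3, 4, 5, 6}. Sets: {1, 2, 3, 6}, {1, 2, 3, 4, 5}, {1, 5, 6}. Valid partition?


A partition requires: (1) non-empty parts, (2) pairwise disjoint, (3) union = U
Parts: {1, 2, 3, 6}, {1, 2, 3, 4, 5}, {1, 5, 6}
Union of parts: {1, 2, 3, 4, 5, 6}
U = {1, 2, 3, 4, 5, 6}
All non-empty? True
Pairwise disjoint? False
Covers U? True

No, not a valid partition


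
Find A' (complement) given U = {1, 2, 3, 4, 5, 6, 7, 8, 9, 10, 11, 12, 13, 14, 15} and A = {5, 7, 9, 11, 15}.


Aᶜ = U \ A = elements in U but not in A
U = {1, 2, 3, 4, 5, 6, 7, 8, 9, 10, 11, 12, 13, 14, 15}
A = {5, 7, 9, 11, 15}
Aᶜ = {1, 2, 3, 4, 6, 8, 10, 12, 13, 14}

Aᶜ = {1, 2, 3, 4, 6, 8, 10, 12, 13, 14}


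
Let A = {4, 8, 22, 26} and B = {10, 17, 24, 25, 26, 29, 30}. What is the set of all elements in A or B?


A ∪ B = all elements in A or B (or both)
A = {4, 8, 22, 26}
B = {10, 17, 24, 25, 26, 29, 30}
A ∪ B = {4, 8, 10, 17, 22, 24, 25, 26, 29, 30}

A ∪ B = {4, 8, 10, 17, 22, 24, 25, 26, 29, 30}


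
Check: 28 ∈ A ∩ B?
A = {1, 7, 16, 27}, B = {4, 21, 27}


A = {1, 7, 16, 27}, B = {4, 21, 27}
A ∩ B = elements in both A and B
A ∩ B = {27}
Checking if 28 ∈ A ∩ B
28 is not in A ∩ B → False

28 ∉ A ∩ B


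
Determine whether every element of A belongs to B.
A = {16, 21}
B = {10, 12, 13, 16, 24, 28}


A ⊆ B means every element of A is in B.
Elements in A not in B: {21}
So A ⊄ B.

No, A ⊄ B


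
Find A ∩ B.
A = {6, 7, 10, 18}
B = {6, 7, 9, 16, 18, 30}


A ∩ B = elements in both A and B
A = {6, 7, 10, 18}
B = {6, 7, 9, 16, 18, 30}
A ∩ B = {6, 7, 18}

A ∩ B = {6, 7, 18}


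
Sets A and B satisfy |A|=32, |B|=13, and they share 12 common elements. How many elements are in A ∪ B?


|A ∪ B| = |A| + |B| - |A ∩ B|
= 32 + 13 - 12
= 33

|A ∪ B| = 33


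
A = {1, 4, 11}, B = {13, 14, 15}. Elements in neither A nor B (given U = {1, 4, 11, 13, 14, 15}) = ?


A = {1, 4, 11}
B = {13, 14, 15}
Region: in neither A nor B (given U = {1, 4, 11, 13, 14, 15})
Elements: ∅

Elements in neither A nor B (given U = {1, 4, 11, 13, 14, 15}): ∅


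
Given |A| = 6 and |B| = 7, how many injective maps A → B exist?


An injection sends each of |A| = 6 inputs to a distinct output in B.
# injections = |B|·(|B|-1)·…·(|B|-|A|+1) = 7! / (7 - 6)!
= 7 × 6 × 5 × 4 × 3 × 2
= 5040

Number of injections = 5040


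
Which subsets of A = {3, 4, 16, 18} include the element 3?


A subset of A contains 3 iff the remaining 3 elements form any subset of A \ {3}.
Count: 2^(n-1) = 2^3 = 8
Subsets containing 3: {3}, {3, 4}, {3, 16}, {3, 18}, {3, 4, 16}, {3, 4, 18}, {3, 16, 18}, {3, 4, 16, 18}

Subsets containing 3 (8 total): {3}, {3, 4}, {3, 16}, {3, 18}, {3, 4, 16}, {3, 4, 18}, {3, 16, 18}, {3, 4, 16, 18}


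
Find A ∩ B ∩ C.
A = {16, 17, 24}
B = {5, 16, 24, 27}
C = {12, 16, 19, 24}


A ∩ B = {16, 24}
(A ∩ B) ∩ C = {16, 24}

A ∩ B ∩ C = {16, 24}


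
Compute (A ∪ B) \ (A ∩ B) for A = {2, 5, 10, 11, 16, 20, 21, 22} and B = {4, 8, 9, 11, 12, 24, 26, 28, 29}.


A △ B = (A \ B) ∪ (B \ A) = elements in exactly one of A or B
A \ B = {2, 5, 10, 16, 20, 21, 22}
B \ A = {4, 8, 9, 12, 24, 26, 28, 29}
A △ B = {2, 4, 5, 8, 9, 10, 12, 16, 20, 21, 22, 24, 26, 28, 29}

A △ B = {2, 4, 5, 8, 9, 10, 12, 16, 20, 21, 22, 24, 26, 28, 29}


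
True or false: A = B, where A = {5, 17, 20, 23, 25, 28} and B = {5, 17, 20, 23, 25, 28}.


Two sets are equal iff they have exactly the same elements.
A = {5, 17, 20, 23, 25, 28}
B = {5, 17, 20, 23, 25, 28}
Same elements → A = B

Yes, A = B


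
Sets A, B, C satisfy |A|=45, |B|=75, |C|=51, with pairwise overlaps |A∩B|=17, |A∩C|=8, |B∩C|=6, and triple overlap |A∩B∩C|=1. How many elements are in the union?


|A∪B∪C| = |A|+|B|+|C| - |A∩B|-|A∩C|-|B∩C| + |A∩B∩C|
= 45+75+51 - 17-8-6 + 1
= 171 - 31 + 1
= 141

|A ∪ B ∪ C| = 141


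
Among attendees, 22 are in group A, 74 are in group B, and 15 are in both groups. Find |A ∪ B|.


|A ∪ B| = |A| + |B| - |A ∩ B|
= 22 + 74 - 15
= 81

|A ∪ B| = 81


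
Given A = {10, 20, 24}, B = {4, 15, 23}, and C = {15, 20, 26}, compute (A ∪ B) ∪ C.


A ∪ B = {4, 10, 15, 20, 23, 24}
(A ∪ B) ∪ C = {4, 10, 15, 20, 23, 24, 26}

A ∪ B ∪ C = {4, 10, 15, 20, 23, 24, 26}


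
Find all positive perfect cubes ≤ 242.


Checking each candidate:
Condition: positive perfect cubes ≤ 242
Result = {1, 8, 27, 64, 125, 216}

{1, 8, 27, 64, 125, 216}


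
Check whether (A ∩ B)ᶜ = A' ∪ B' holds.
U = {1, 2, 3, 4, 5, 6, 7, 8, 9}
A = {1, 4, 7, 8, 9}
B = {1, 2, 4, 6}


LHS: A ∩ B = {1, 4}
(A ∩ B)' = U \ (A ∩ B) = {2, 3, 5, 6, 7, 8, 9}
A' = {2, 3, 5, 6}, B' = {3, 5, 7, 8, 9}
Claimed RHS: A' ∪ B' = {2, 3, 5, 6, 7, 8, 9}
Identity is VALID: LHS = RHS = {2, 3, 5, 6, 7, 8, 9} ✓

Identity is valid. (A ∩ B)' = A' ∪ B' = {2, 3, 5, 6, 7, 8, 9}


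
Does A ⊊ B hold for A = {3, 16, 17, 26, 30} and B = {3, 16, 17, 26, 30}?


A ⊂ B requires: A ⊆ B AND A ≠ B.
A ⊆ B? Yes
A = B? Yes
A = B, so A is not a PROPER subset.

No, A is not a proper subset of B


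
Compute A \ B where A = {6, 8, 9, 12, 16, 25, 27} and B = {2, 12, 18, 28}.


A \ B = elements in A but not in B
A = {6, 8, 9, 12, 16, 25, 27}
B = {2, 12, 18, 28}
Remove from A any elements in B
A \ B = {6, 8, 9, 16, 25, 27}

A \ B = {6, 8, 9, 16, 25, 27}


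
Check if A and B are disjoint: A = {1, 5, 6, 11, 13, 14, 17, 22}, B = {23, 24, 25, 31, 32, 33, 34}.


Disjoint means A ∩ B = ∅.
A ∩ B = ∅
A ∩ B = ∅, so A and B are disjoint.

Yes, A and B are disjoint


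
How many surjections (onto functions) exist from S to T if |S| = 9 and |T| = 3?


n = |S| = 9, k = |T| = 3. Surjections via inclusion-exclusion:
S(n,k) = Σ(-1)^i × C(k,i) × (k-i)^n, i=0 to k
i=0: (-1)^0×C(3,0)×3^9 = 19683
i=1: (-1)^1×C(3,1)×2^9 = -1536
i=2: (-1)^2×C(3,2)×1^9 = 3
i=3: (-1)^3×C(3,3)×0^9 = 0
Total = 18150

Number of surjections = 18150


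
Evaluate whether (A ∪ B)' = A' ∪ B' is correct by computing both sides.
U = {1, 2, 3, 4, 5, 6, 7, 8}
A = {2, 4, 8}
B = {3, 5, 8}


LHS: A ∪ B = {2, 3, 4, 5, 8}
(A ∪ B)' = U \ (A ∪ B) = {1, 6, 7}
A' = {1, 3, 5, 6, 7}, B' = {1, 2, 4, 6, 7}
Claimed RHS: A' ∪ B' = {1, 2, 3, 4, 5, 6, 7}
Identity is INVALID: LHS = {1, 6, 7} but the RHS claimed here equals {1, 2, 3, 4, 5, 6, 7}. The correct form is (A ∪ B)' = A' ∩ B'.

Identity is invalid: (A ∪ B)' = {1, 6, 7} but A' ∪ B' = {1, 2, 3, 4, 5, 6, 7}. The correct De Morgan law is (A ∪ B)' = A' ∩ B'.


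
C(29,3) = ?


C(n,k) = n! / (k!(n-k)!)
C(29,3) = 29! / (3!26!)
= 3654

C(29,3) = 3654


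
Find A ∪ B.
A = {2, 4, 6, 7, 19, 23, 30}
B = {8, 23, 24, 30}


A ∪ B = all elements in A or B (or both)
A = {2, 4, 6, 7, 19, 23, 30}
B = {8, 23, 24, 30}
A ∪ B = {2, 4, 6, 7, 8, 19, 23, 24, 30}

A ∪ B = {2, 4, 6, 7, 8, 19, 23, 24, 30}


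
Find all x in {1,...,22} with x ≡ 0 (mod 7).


Checking each candidate:
Condition: x in {1,...,22} with x ≡ 0 (mod 7)
Result = {7, 14, 21}

{7, 14, 21}


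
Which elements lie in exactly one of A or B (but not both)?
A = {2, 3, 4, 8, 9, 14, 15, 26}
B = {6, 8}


A △ B = (A \ B) ∪ (B \ A) = elements in exactly one of A or B
A \ B = {2, 3, 4, 9, 14, 15, 26}
B \ A = {6}
A △ B = {2, 3, 4, 6, 9, 14, 15, 26}

A △ B = {2, 3, 4, 6, 9, 14, 15, 26}


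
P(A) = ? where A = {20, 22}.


|A| = 2, so |P(A)| = 2^2 = 4
Enumerate subsets by cardinality (0 to 2):
∅, {20}, {22}, {20, 22}

P(A) has 4 subsets: ∅, {20}, {22}, {20, 22}


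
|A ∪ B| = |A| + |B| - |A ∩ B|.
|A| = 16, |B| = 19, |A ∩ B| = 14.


|A ∪ B| = |A| + |B| - |A ∩ B|
= 16 + 19 - 14
= 21

|A ∪ B| = 21


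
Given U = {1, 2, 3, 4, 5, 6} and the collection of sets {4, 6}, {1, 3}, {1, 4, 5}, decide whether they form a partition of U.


A partition requires: (1) non-empty parts, (2) pairwise disjoint, (3) union = U
Parts: {4, 6}, {1, 3}, {1, 4, 5}
Union of parts: {1, 3, 4, 5, 6}
U = {1, 2, 3, 4, 5, 6}
All non-empty? True
Pairwise disjoint? False
Covers U? False

No, not a valid partition


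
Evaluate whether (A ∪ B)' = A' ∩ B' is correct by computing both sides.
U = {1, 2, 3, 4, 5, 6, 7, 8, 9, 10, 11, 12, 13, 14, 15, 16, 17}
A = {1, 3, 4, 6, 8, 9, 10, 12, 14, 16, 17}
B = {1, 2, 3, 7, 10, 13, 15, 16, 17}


LHS: A ∪ B = {1, 2, 3, 4, 6, 7, 8, 9, 10, 12, 13, 14, 15, 16, 17}
(A ∪ B)' = U \ (A ∪ B) = {5, 11}
A' = {2, 5, 7, 11, 13, 15}, B' = {4, 5, 6, 8, 9, 11, 12, 14}
Claimed RHS: A' ∩ B' = {5, 11}
Identity is VALID: LHS = RHS = {5, 11} ✓

Identity is valid. (A ∪ B)' = A' ∩ B' = {5, 11}


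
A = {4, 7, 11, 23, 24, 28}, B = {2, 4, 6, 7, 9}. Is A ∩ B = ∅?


Disjoint means A ∩ B = ∅.
A ∩ B = {4, 7}
A ∩ B ≠ ∅, so A and B are NOT disjoint.

No, A and B are not disjoint (A ∩ B = {4, 7})


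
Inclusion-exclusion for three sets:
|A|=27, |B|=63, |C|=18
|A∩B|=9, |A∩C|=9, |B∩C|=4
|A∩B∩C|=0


|A∪B∪C| = |A|+|B|+|C| - |A∩B|-|A∩C|-|B∩C| + |A∩B∩C|
= 27+63+18 - 9-9-4 + 0
= 108 - 22 + 0
= 86

|A ∪ B ∪ C| = 86


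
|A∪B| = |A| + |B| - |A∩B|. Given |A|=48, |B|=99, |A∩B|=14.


|A ∪ B| = |A| + |B| - |A ∩ B|
= 48 + 99 - 14
= 133

|A ∪ B| = 133


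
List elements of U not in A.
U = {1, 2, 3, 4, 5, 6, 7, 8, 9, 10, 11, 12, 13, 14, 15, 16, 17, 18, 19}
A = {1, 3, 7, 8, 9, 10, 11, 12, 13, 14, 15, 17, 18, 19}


Aᶜ = U \ A = elements in U but not in A
U = {1, 2, 3, 4, 5, 6, 7, 8, 9, 10, 11, 12, 13, 14, 15, 16, 17, 18, 19}
A = {1, 3, 7, 8, 9, 10, 11, 12, 13, 14, 15, 17, 18, 19}
Aᶜ = {2, 4, 5, 6, 16}

Aᶜ = {2, 4, 5, 6, 16}


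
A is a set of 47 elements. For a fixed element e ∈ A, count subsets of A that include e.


Subsets of A containing e correspond to subsets of A \ {e}, which has 46 elements.
Count = 2^(n-1) = 2^46
= 70368744177664

Number of subsets containing e = 70368744177664


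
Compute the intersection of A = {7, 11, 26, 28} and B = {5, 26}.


A ∩ B = elements in both A and B
A = {7, 11, 26, 28}
B = {5, 26}
A ∩ B = {26}

A ∩ B = {26}


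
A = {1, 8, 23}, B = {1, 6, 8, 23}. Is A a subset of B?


A ⊆ B means every element of A is in B.
All elements of A are in B.
So A ⊆ B.

Yes, A ⊆ B


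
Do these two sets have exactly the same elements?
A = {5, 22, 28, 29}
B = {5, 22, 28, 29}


Two sets are equal iff they have exactly the same elements.
A = {5, 22, 28, 29}
B = {5, 22, 28, 29}
Same elements → A = B

Yes, A = B


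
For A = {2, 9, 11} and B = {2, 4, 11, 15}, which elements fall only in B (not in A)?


A = {2, 9, 11}
B = {2, 4, 11, 15}
Region: only in B (not in A)
Elements: {4, 15}

Elements only in B (not in A): {4, 15}


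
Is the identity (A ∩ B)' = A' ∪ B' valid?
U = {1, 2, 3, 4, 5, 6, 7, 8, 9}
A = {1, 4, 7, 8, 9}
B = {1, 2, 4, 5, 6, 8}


LHS: A ∩ B = {1, 4, 8}
(A ∩ B)' = U \ (A ∩ B) = {2, 3, 5, 6, 7, 9}
A' = {2, 3, 5, 6}, B' = {3, 7, 9}
Claimed RHS: A' ∪ B' = {2, 3, 5, 6, 7, 9}
Identity is VALID: LHS = RHS = {2, 3, 5, 6, 7, 9} ✓

Identity is valid. (A ∩ B)' = A' ∪ B' = {2, 3, 5, 6, 7, 9}


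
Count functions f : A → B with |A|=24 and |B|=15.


Each of |A| = 24 inputs maps to any of |B| = 15 outputs.
# functions = |B|^|A| = 15^24
= 16834112196028232574462890625

Number of functions = 16834112196028232574462890625


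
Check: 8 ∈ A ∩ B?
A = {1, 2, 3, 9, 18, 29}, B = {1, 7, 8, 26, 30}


A = {1, 2, 3, 9, 18, 29}, B = {1, 7, 8, 26, 30}
A ∩ B = elements in both A and B
A ∩ B = {1}
Checking if 8 ∈ A ∩ B
8 is not in A ∩ B → False

8 ∉ A ∩ B


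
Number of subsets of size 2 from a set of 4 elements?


C(n,k) = n! / (k!(n-k)!)
C(4,2) = 4! / (2!2!)
= 6

C(4,2) = 6


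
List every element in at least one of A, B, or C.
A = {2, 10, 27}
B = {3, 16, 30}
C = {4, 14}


A ∪ B = {2, 3, 10, 16, 27, 30}
(A ∪ B) ∪ C = {2, 3, 4, 10, 14, 16, 27, 30}

A ∪ B ∪ C = {2, 3, 4, 10, 14, 16, 27, 30}


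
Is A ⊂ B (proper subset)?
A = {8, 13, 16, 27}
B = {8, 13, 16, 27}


A ⊂ B requires: A ⊆ B AND A ≠ B.
A ⊆ B? Yes
A = B? Yes
A = B, so A is not a PROPER subset.

No, A is not a proper subset of B


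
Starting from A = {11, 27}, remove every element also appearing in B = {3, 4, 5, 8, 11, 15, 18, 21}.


A \ B = elements in A but not in B
A = {11, 27}
B = {3, 4, 5, 8, 11, 15, 18, 21}
Remove from A any elements in B
A \ B = {27}

A \ B = {27}


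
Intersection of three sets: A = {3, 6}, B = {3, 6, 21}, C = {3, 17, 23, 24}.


A ∩ B = {3, 6}
(A ∩ B) ∩ C = {3}

A ∩ B ∩ C = {3}


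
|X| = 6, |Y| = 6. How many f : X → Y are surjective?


n = |X| = 6, k = |Y| = 6. Surjections via inclusion-exclusion:
S(n,k) = Σ(-1)^i × C(k,i) × (k-i)^n, i=0 to k
i=0: (-1)^0×C(6,0)×6^6 = 46656
i=1: (-1)^1×C(6,1)×5^6 = -93750
i=2: (-1)^2×C(6,2)×4^6 = 61440
i=3: (-1)^3×C(6,3)×3^6 = -14580
i=4: (-1)^4×C(6,4)×2^6 = 960
i=5: (-1)^5×C(6,5)×1^6 = -6
i=6: (-1)^6×C(6,6)×0^6 = 0
Total = 720

Number of surjections = 720


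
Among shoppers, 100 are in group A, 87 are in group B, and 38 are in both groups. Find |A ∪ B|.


|A ∪ B| = |A| + |B| - |A ∩ B|
= 100 + 87 - 38
= 149

|A ∪ B| = 149


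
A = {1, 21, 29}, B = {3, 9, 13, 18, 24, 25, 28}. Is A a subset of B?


A ⊆ B means every element of A is in B.
Elements in A not in B: {1, 21, 29}
So A ⊄ B.

No, A ⊄ B


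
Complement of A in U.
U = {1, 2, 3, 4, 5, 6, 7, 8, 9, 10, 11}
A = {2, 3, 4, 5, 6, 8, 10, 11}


Aᶜ = U \ A = elements in U but not in A
U = {1, 2, 3, 4, 5, 6, 7, 8, 9, 10, 11}
A = {2, 3, 4, 5, 6, 8, 10, 11}
Aᶜ = {1, 7, 9}

Aᶜ = {1, 7, 9}


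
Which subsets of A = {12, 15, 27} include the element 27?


A subset of A contains 27 iff the remaining 2 elements form any subset of A \ {27}.
Count: 2^(n-1) = 2^2 = 4
Subsets containing 27: {27}, {12, 27}, {15, 27}, {12, 15, 27}

Subsets containing 27 (4 total): {27}, {12, 27}, {15, 27}, {12, 15, 27}


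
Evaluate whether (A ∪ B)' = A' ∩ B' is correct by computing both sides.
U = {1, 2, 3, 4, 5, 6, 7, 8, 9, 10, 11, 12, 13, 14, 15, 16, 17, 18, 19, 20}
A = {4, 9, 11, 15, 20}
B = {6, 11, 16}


LHS: A ∪ B = {4, 6, 9, 11, 15, 16, 20}
(A ∪ B)' = U \ (A ∪ B) = {1, 2, 3, 5, 7, 8, 10, 12, 13, 14, 17, 18, 19}
A' = {1, 2, 3, 5, 6, 7, 8, 10, 12, 13, 14, 16, 17, 18, 19}, B' = {1, 2, 3, 4, 5, 7, 8, 9, 10, 12, 13, 14, 15, 17, 18, 19, 20}
Claimed RHS: A' ∩ B' = {1, 2, 3, 5, 7, 8, 10, 12, 13, 14, 17, 18, 19}
Identity is VALID: LHS = RHS = {1, 2, 3, 5, 7, 8, 10, 12, 13, 14, 17, 18, 19} ✓

Identity is valid. (A ∪ B)' = A' ∩ B' = {1, 2, 3, 5, 7, 8, 10, 12, 13, 14, 17, 18, 19}


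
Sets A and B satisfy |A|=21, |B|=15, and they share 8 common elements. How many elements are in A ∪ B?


|A ∪ B| = |A| + |B| - |A ∩ B|
= 21 + 15 - 8
= 28

|A ∪ B| = 28


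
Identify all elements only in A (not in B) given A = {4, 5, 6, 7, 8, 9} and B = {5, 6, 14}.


A = {4, 5, 6, 7, 8, 9}
B = {5, 6, 14}
Region: only in A (not in B)
Elements: {4, 7, 8, 9}

Elements only in A (not in B): {4, 7, 8, 9}


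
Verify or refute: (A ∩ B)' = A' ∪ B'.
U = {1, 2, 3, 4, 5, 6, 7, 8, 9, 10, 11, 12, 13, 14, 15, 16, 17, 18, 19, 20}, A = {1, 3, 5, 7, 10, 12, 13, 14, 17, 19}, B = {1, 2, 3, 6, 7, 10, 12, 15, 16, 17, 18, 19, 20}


LHS: A ∩ B = {1, 3, 7, 10, 12, 17, 19}
(A ∩ B)' = U \ (A ∩ B) = {2, 4, 5, 6, 8, 9, 11, 13, 14, 15, 16, 18, 20}
A' = {2, 4, 6, 8, 9, 11, 15, 16, 18, 20}, B' = {4, 5, 8, 9, 11, 13, 14}
Claimed RHS: A' ∪ B' = {2, 4, 5, 6, 8, 9, 11, 13, 14, 15, 16, 18, 20}
Identity is VALID: LHS = RHS = {2, 4, 5, 6, 8, 9, 11, 13, 14, 15, 16, 18, 20} ✓

Identity is valid. (A ∩ B)' = A' ∪ B' = {2, 4, 5, 6, 8, 9, 11, 13, 14, 15, 16, 18, 20}


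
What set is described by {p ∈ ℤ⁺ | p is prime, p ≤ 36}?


Checking each candidate:
Condition: primes ≤ 36
Result = {2, 3, 5, 7, 11, 13, 17, 19, 23, 29, 31}

{2, 3, 5, 7, 11, 13, 17, 19, 23, 29, 31}


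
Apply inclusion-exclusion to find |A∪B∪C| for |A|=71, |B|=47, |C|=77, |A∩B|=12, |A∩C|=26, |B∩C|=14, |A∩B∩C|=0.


|A∪B∪C| = |A|+|B|+|C| - |A∩B|-|A∩C|-|B∩C| + |A∩B∩C|
= 71+47+77 - 12-26-14 + 0
= 195 - 52 + 0
= 143

|A ∪ B ∪ C| = 143


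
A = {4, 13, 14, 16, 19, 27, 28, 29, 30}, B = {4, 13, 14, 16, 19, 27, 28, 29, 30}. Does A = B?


Two sets are equal iff they have exactly the same elements.
A = {4, 13, 14, 16, 19, 27, 28, 29, 30}
B = {4, 13, 14, 16, 19, 27, 28, 29, 30}
Same elements → A = B

Yes, A = B


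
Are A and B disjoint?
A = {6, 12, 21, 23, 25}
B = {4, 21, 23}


Disjoint means A ∩ B = ∅.
A ∩ B = {21, 23}
A ∩ B ≠ ∅, so A and B are NOT disjoint.

No, A and B are not disjoint (A ∩ B = {21, 23})


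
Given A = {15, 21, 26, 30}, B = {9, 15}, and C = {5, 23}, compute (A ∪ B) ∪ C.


A ∪ B = {9, 15, 21, 26, 30}
(A ∪ B) ∪ C = {5, 9, 15, 21, 23, 26, 30}

A ∪ B ∪ C = {5, 9, 15, 21, 23, 26, 30}


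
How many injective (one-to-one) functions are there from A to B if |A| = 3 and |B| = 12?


An injection sends each of |A| = 3 inputs to a distinct output in B.
# injections = |B|·(|B|-1)·…·(|B|-|A|+1) = 12! / (12 - 3)!
= 12 × 11 × 10
= 1320

Number of injections = 1320


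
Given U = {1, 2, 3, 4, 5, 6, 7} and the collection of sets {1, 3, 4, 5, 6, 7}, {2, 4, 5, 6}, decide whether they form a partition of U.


A partition requires: (1) non-empty parts, (2) pairwise disjoint, (3) union = U
Parts: {1, 3, 4, 5, 6, 7}, {2, 4, 5, 6}
Union of parts: {1, 2, 3, 4, 5, 6, 7}
U = {1, 2, 3, 4, 5, 6, 7}
All non-empty? True
Pairwise disjoint? False
Covers U? True

No, not a valid partition


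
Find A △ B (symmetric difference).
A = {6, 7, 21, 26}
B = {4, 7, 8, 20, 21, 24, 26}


A △ B = (A \ B) ∪ (B \ A) = elements in exactly one of A or B
A \ B = {6}
B \ A = {4, 8, 20, 24}
A △ B = {4, 6, 8, 20, 24}

A △ B = {4, 6, 8, 20, 24}


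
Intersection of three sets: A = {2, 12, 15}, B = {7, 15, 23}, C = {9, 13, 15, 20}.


A ∩ B = {15}
(A ∩ B) ∩ C = {15}

A ∩ B ∩ C = {15}


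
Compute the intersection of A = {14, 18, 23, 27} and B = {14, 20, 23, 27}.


A ∩ B = elements in both A and B
A = {14, 18, 23, 27}
B = {14, 20, 23, 27}
A ∩ B = {14, 23, 27}

A ∩ B = {14, 23, 27}


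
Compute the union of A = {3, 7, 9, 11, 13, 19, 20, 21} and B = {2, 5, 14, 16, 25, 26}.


A ∪ B = all elements in A or B (or both)
A = {3, 7, 9, 11, 13, 19, 20, 21}
B = {2, 5, 14, 16, 25, 26}
A ∪ B = {2, 3, 5, 7, 9, 11, 13, 14, 16, 19, 20, 21, 25, 26}

A ∪ B = {2, 3, 5, 7, 9, 11, 13, 14, 16, 19, 20, 21, 25, 26}


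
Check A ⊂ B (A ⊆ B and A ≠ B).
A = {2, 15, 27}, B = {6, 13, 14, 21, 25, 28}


A ⊂ B requires: A ⊆ B AND A ≠ B.
A ⊆ B? No
A ⊄ B, so A is not a proper subset.

No, A is not a proper subset of B


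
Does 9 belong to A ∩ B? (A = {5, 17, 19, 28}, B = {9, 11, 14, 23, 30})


A = {5, 17, 19, 28}, B = {9, 11, 14, 23, 30}
A ∩ B = elements in both A and B
A ∩ B = ∅
Checking if 9 ∈ A ∩ B
9 is not in A ∩ B → False

9 ∉ A ∩ B


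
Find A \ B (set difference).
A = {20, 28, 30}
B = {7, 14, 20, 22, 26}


A \ B = elements in A but not in B
A = {20, 28, 30}
B = {7, 14, 20, 22, 26}
Remove from A any elements in B
A \ B = {28, 30}

A \ B = {28, 30}


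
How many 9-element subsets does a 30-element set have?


C(n,k) = n! / (k!(n-k)!)
C(30,9) = 30! / (9!21!)
= 14307150

C(30,9) = 14307150


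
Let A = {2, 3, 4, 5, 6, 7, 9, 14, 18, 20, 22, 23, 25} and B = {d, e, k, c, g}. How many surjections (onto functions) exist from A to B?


n = |A| = 13, k = |B| = 5. Surjections via inclusion-exclusion:
S(n,k) = Σ(-1)^i × C(k,i) × (k-i)^n, i=0 to k
i=0: (-1)^0×C(5,0)×5^13 = 1220703125
i=1: (-1)^1×C(5,1)×4^13 = -335544320
i=2: (-1)^2×C(5,2)×3^13 = 15943230
i=3: (-1)^3×C(5,3)×2^13 = -81920
i=4: (-1)^4×C(5,4)×1^13 = 5
i=5: (-1)^5×C(5,5)×0^13 = 0
Total = 901020120

Number of surjections = 901020120


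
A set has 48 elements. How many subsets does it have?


Number of subsets = 2^n
= 2^48
= 281474976710656

|P(A)| = 281474976710656


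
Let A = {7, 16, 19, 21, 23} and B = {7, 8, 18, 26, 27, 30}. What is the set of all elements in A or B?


A ∪ B = all elements in A or B (or both)
A = {7, 16, 19, 21, 23}
B = {7, 8, 18, 26, 27, 30}
A ∪ B = {7, 8, 16, 18, 19, 21, 23, 26, 27, 30}

A ∪ B = {7, 8, 16, 18, 19, 21, 23, 26, 27, 30}


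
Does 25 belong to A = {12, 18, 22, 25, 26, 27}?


A = {12, 18, 22, 25, 26, 27}
Checking if 25 is in A
25 is in A → True

25 ∈ A


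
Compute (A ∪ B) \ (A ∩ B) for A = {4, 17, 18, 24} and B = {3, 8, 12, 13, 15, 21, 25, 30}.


A △ B = (A \ B) ∪ (B \ A) = elements in exactly one of A or B
A \ B = {4, 17, 18, 24}
B \ A = {3, 8, 12, 13, 15, 21, 25, 30}
A △ B = {3, 4, 8, 12, 13, 15, 17, 18, 21, 24, 25, 30}

A △ B = {3, 4, 8, 12, 13, 15, 17, 18, 21, 24, 25, 30}


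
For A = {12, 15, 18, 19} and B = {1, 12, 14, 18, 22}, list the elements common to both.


A ∩ B = elements in both A and B
A = {12, 15, 18, 19}
B = {1, 12, 14, 18, 22}
A ∩ B = {12, 18}

A ∩ B = {12, 18}


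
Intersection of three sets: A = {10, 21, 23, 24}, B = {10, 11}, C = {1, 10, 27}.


A ∩ B = {10}
(A ∩ B) ∩ C = {10}

A ∩ B ∩ C = {10}


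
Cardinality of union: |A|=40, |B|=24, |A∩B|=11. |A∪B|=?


|A ∪ B| = |A| + |B| - |A ∩ B|
= 40 + 24 - 11
= 53

|A ∪ B| = 53


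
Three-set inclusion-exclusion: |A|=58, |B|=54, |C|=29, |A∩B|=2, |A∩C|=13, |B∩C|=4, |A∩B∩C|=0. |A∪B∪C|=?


|A∪B∪C| = |A|+|B|+|C| - |A∩B|-|A∩C|-|B∩C| + |A∩B∩C|
= 58+54+29 - 2-13-4 + 0
= 141 - 19 + 0
= 122

|A ∪ B ∪ C| = 122


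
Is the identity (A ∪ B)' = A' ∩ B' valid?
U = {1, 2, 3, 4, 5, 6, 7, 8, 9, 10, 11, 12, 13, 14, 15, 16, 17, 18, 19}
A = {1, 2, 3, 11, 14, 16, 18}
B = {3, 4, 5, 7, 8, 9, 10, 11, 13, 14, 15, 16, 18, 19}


LHS: A ∪ B = {1, 2, 3, 4, 5, 7, 8, 9, 10, 11, 13, 14, 15, 16, 18, 19}
(A ∪ B)' = U \ (A ∪ B) = {6, 12, 17}
A' = {4, 5, 6, 7, 8, 9, 10, 12, 13, 15, 17, 19}, B' = {1, 2, 6, 12, 17}
Claimed RHS: A' ∩ B' = {6, 12, 17}
Identity is VALID: LHS = RHS = {6, 12, 17} ✓

Identity is valid. (A ∪ B)' = A' ∩ B' = {6, 12, 17}
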